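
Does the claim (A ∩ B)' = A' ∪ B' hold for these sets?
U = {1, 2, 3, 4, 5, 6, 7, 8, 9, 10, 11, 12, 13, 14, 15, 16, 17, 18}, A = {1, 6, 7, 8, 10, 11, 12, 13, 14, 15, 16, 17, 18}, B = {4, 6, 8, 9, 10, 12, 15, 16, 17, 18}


LHS: A ∩ B = {6, 8, 10, 12, 15, 16, 17, 18}
(A ∩ B)' = U \ (A ∩ B) = {1, 2, 3, 4, 5, 7, 9, 11, 13, 14}
A' = {2, 3, 4, 5, 9}, B' = {1, 2, 3, 5, 7, 11, 13, 14}
Claimed RHS: A' ∪ B' = {1, 2, 3, 4, 5, 7, 9, 11, 13, 14}
Identity is VALID: LHS = RHS = {1, 2, 3, 4, 5, 7, 9, 11, 13, 14} ✓

Identity is valid. (A ∩ B)' = A' ∪ B' = {1, 2, 3, 4, 5, 7, 9, 11, 13, 14}


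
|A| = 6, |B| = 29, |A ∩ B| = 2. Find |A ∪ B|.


|A ∪ B| = |A| + |B| - |A ∩ B|
= 6 + 29 - 2
= 33

|A ∪ B| = 33


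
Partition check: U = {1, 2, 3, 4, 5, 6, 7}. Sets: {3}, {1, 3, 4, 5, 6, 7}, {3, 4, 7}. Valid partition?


A partition requires: (1) non-empty parts, (2) pairwise disjoint, (3) union = U
Parts: {3}, {1, 3, 4, 5, 6, 7}, {3, 4, 7}
Union of parts: {1, 3, 4, 5, 6, 7}
U = {1, 2, 3, 4, 5, 6, 7}
All non-empty? True
Pairwise disjoint? False
Covers U? False

No, not a valid partition


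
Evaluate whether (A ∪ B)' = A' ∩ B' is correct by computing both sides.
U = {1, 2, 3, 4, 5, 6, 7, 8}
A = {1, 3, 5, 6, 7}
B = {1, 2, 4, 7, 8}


LHS: A ∪ B = {1, 2, 3, 4, 5, 6, 7, 8}
(A ∪ B)' = U \ (A ∪ B) = ∅
A' = {2, 4, 8}, B' = {3, 5, 6}
Claimed RHS: A' ∩ B' = ∅
Identity is VALID: LHS = RHS = ∅ ✓

Identity is valid. (A ∪ B)' = A' ∩ B' = ∅


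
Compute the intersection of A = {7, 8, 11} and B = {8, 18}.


A ∩ B = elements in both A and B
A = {7, 8, 11}
B = {8, 18}
A ∩ B = {8}

A ∩ B = {8}


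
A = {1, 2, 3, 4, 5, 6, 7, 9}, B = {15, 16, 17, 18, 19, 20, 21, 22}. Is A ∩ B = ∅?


Disjoint means A ∩ B = ∅.
A ∩ B = ∅
A ∩ B = ∅, so A and B are disjoint.

Yes, A and B are disjoint


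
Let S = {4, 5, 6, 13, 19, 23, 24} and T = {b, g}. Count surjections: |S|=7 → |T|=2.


n = |S| = 7, k = |T| = 2. Surjections via inclusion-exclusion:
S(n,k) = Σ(-1)^i × C(k,i) × (k-i)^n, i=0 to k
i=0: (-1)^0×C(2,0)×2^7 = 128
i=1: (-1)^1×C(2,1)×1^7 = -2
i=2: (-1)^2×C(2,2)×0^7 = 0
Total = 126

Number of surjections = 126


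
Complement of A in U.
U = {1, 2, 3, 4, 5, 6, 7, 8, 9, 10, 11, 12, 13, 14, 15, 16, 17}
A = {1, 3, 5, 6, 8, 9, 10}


Aᶜ = U \ A = elements in U but not in A
U = {1, 2, 3, 4, 5, 6, 7, 8, 9, 10, 11, 12, 13, 14, 15, 16, 17}
A = {1, 3, 5, 6, 8, 9, 10}
Aᶜ = {2, 4, 7, 11, 12, 13, 14, 15, 16, 17}

Aᶜ = {2, 4, 7, 11, 12, 13, 14, 15, 16, 17}


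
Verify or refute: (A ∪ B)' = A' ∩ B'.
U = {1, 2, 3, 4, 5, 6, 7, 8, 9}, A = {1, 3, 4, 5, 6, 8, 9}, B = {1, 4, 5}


LHS: A ∪ B = {1, 3, 4, 5, 6, 8, 9}
(A ∪ B)' = U \ (A ∪ B) = {2, 7}
A' = {2, 7}, B' = {2, 3, 6, 7, 8, 9}
Claimed RHS: A' ∩ B' = {2, 7}
Identity is VALID: LHS = RHS = {2, 7} ✓

Identity is valid. (A ∪ B)' = A' ∩ B' = {2, 7}


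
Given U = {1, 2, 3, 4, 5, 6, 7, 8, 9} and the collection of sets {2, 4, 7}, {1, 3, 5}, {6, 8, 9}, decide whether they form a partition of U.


A partition requires: (1) non-empty parts, (2) pairwise disjoint, (3) union = U
Parts: {2, 4, 7}, {1, 3, 5}, {6, 8, 9}
Union of parts: {1, 2, 3, 4, 5, 6, 7, 8, 9}
U = {1, 2, 3, 4, 5, 6, 7, 8, 9}
All non-empty? True
Pairwise disjoint? True
Covers U? True

Yes, valid partition


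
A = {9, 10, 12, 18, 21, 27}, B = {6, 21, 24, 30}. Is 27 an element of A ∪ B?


A = {9, 10, 12, 18, 21, 27}, B = {6, 21, 24, 30}
A ∪ B = all elements in A or B
A ∪ B = {6, 9, 10, 12, 18, 21, 24, 27, 30}
Checking if 27 ∈ A ∪ B
27 is in A ∪ B → True

27 ∈ A ∪ B


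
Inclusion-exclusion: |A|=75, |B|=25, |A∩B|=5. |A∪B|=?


|A ∪ B| = |A| + |B| - |A ∩ B|
= 75 + 25 - 5
= 95

|A ∪ B| = 95


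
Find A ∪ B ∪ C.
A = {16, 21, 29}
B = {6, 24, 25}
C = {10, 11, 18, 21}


A ∪ B = {6, 16, 21, 24, 25, 29}
(A ∪ B) ∪ C = {6, 10, 11, 16, 18, 21, 24, 25, 29}

A ∪ B ∪ C = {6, 10, 11, 16, 18, 21, 24, 25, 29}


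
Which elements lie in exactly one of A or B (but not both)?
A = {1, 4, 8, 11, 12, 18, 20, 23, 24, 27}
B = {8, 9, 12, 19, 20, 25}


A △ B = (A \ B) ∪ (B \ A) = elements in exactly one of A or B
A \ B = {1, 4, 11, 18, 23, 24, 27}
B \ A = {9, 19, 25}
A △ B = {1, 4, 9, 11, 18, 19, 23, 24, 25, 27}

A △ B = {1, 4, 9, 11, 18, 19, 23, 24, 25, 27}


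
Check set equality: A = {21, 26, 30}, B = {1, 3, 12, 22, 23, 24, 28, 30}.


Two sets are equal iff they have exactly the same elements.
A = {21, 26, 30}
B = {1, 3, 12, 22, 23, 24, 28, 30}
Differences: {1, 3, 12, 21, 22, 23, 24, 26, 28}
A ≠ B

No, A ≠ B


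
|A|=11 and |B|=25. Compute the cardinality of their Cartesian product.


|A × B| = |A| × |B|
= 11 × 25
= 275

|A × B| = 275


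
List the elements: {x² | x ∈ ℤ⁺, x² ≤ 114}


Checking each candidate:
Condition: positive perfect squares ≤ 114
Result = {1, 4, 9, 16, 25, 36, 49, 64, 81, 100}

{1, 4, 9, 16, 25, 36, 49, 64, 81, 100}


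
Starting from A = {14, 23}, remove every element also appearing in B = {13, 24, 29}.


A \ B = elements in A but not in B
A = {14, 23}
B = {13, 24, 29}
Remove from A any elements in B
A \ B = {14, 23}

A \ B = {14, 23}


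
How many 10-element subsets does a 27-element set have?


C(n,k) = n! / (k!(n-k)!)
C(27,10) = 27! / (10!17!)
= 8436285

C(27,10) = 8436285


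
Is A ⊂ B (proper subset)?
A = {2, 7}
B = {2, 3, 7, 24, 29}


A ⊂ B requires: A ⊆ B AND A ≠ B.
A ⊆ B? Yes
A = B? No
A ⊂ B: Yes (A is a proper subset of B)

Yes, A ⊂ B


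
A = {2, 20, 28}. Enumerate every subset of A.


|A| = 3, so |P(A)| = 2^3 = 8
Enumerate subsets by cardinality (0 to 3):
∅, {2}, {20}, {28}, {2, 20}, {2, 28}, {20, 28}, {2, 20, 28}

P(A) has 8 subsets: ∅, {2}, {20}, {28}, {2, 20}, {2, 28}, {20, 28}, {2, 20, 28}


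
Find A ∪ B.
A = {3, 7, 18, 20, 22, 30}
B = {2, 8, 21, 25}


A ∪ B = all elements in A or B (or both)
A = {3, 7, 18, 20, 22, 30}
B = {2, 8, 21, 25}
A ∪ B = {2, 3, 7, 8, 18, 20, 21, 22, 25, 30}

A ∪ B = {2, 3, 7, 8, 18, 20, 21, 22, 25, 30}


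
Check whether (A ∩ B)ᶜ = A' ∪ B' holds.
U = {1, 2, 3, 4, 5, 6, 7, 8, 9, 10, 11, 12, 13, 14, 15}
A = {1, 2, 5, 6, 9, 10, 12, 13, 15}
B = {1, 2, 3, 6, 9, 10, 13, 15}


LHS: A ∩ B = {1, 2, 6, 9, 10, 13, 15}
(A ∩ B)' = U \ (A ∩ B) = {3, 4, 5, 7, 8, 11, 12, 14}
A' = {3, 4, 7, 8, 11, 14}, B' = {4, 5, 7, 8, 11, 12, 14}
Claimed RHS: A' ∪ B' = {3, 4, 5, 7, 8, 11, 12, 14}
Identity is VALID: LHS = RHS = {3, 4, 5, 7, 8, 11, 12, 14} ✓

Identity is valid. (A ∩ B)' = A' ∪ B' = {3, 4, 5, 7, 8, 11, 12, 14}


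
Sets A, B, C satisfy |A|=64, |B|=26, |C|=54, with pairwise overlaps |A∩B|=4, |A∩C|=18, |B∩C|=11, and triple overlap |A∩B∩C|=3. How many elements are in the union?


|A∪B∪C| = |A|+|B|+|C| - |A∩B|-|A∩C|-|B∩C| + |A∩B∩C|
= 64+26+54 - 4-18-11 + 3
= 144 - 33 + 3
= 114

|A ∪ B ∪ C| = 114


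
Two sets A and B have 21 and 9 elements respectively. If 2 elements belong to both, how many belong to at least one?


|A ∪ B| = |A| + |B| - |A ∩ B|
= 21 + 9 - 2
= 28

|A ∪ B| = 28


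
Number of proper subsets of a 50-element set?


Total subsets = 2^n = 2^50 = 1125899906842624
Proper subsets exclude the set itself: 2^n - 1
= 1125899906842624 - 1
= 1125899906842623

Number of proper subsets = 1125899906842623


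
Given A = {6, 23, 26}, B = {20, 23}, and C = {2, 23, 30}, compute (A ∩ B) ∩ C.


A ∩ B = {23}
(A ∩ B) ∩ C = {23}

A ∩ B ∩ C = {23}


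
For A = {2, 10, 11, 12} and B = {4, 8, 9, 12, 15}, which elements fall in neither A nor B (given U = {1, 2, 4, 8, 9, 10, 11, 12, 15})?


A = {2, 10, 11, 12}
B = {4, 8, 9, 12, 15}
Region: in neither A nor B (given U = {1, 2, 4, 8, 9, 10, 11, 12, 15})
Elements: {1}

Elements in neither A nor B (given U = {1, 2, 4, 8, 9, 10, 11, 12, 15}): {1}


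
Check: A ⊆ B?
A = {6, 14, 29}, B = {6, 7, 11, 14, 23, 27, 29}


A ⊆ B means every element of A is in B.
All elements of A are in B.
So A ⊆ B.

Yes, A ⊆ B


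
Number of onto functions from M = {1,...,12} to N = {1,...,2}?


n = |M| = 12, k = |N| = 2. Surjections via inclusion-exclusion:
S(n,k) = Σ(-1)^i × C(k,i) × (k-i)^n, i=0 to k
i=0: (-1)^0×C(2,0)×2^12 = 4096
i=1: (-1)^1×C(2,1)×1^12 = -2
i=2: (-1)^2×C(2,2)×0^12 = 0
Total = 4094

Number of surjections = 4094


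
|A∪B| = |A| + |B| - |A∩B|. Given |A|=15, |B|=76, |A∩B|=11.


|A ∪ B| = |A| + |B| - |A ∩ B|
= 15 + 76 - 11
= 80

|A ∪ B| = 80


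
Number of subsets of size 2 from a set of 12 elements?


C(n,k) = n! / (k!(n-k)!)
C(12,2) = 12! / (2!10!)
= 66

C(12,2) = 66


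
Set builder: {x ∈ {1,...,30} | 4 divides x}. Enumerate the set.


Checking each candidate:
Condition: multiples of 4 in {1,...,30}
Result = {4, 8, 12, 16, 20, 24, 28}

{4, 8, 12, 16, 20, 24, 28}


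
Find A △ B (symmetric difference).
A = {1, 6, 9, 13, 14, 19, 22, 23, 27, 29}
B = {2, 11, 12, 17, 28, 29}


A △ B = (A \ B) ∪ (B \ A) = elements in exactly one of A or B
A \ B = {1, 6, 9, 13, 14, 19, 22, 23, 27}
B \ A = {2, 11, 12, 17, 28}
A △ B = {1, 2, 6, 9, 11, 12, 13, 14, 17, 19, 22, 23, 27, 28}

A △ B = {1, 2, 6, 9, 11, 12, 13, 14, 17, 19, 22, 23, 27, 28}


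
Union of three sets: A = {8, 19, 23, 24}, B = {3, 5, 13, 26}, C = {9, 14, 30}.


A ∪ B = {3, 5, 8, 13, 19, 23, 24, 26}
(A ∪ B) ∪ C = {3, 5, 8, 9, 13, 14, 19, 23, 24, 26, 30}

A ∪ B ∪ C = {3, 5, 8, 9, 13, 14, 19, 23, 24, 26, 30}


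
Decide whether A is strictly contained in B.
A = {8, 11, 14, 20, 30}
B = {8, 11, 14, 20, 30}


A ⊂ B requires: A ⊆ B AND A ≠ B.
A ⊆ B? Yes
A = B? Yes
A = B, so A is not a PROPER subset.

No, A is not a proper subset of B


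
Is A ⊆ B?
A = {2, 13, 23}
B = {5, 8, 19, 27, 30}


A ⊆ B means every element of A is in B.
Elements in A not in B: {2, 13, 23}
So A ⊄ B.

No, A ⊄ B


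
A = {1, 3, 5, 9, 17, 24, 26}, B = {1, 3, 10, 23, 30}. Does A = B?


Two sets are equal iff they have exactly the same elements.
A = {1, 3, 5, 9, 17, 24, 26}
B = {1, 3, 10, 23, 30}
Differences: {5, 9, 10, 17, 23, 24, 26, 30}
A ≠ B

No, A ≠ B


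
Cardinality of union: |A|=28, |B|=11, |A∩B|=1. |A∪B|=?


|A ∪ B| = |A| + |B| - |A ∩ B|
= 28 + 11 - 1
= 38

|A ∪ B| = 38


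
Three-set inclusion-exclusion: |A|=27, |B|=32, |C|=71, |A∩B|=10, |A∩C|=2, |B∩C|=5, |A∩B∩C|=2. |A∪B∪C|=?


|A∪B∪C| = |A|+|B|+|C| - |A∩B|-|A∩C|-|B∩C| + |A∩B∩C|
= 27+32+71 - 10-2-5 + 2
= 130 - 17 + 2
= 115

|A ∪ B ∪ C| = 115


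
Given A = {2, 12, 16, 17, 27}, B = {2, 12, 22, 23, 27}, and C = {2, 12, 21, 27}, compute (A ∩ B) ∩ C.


A ∩ B = {2, 12, 27}
(A ∩ B) ∩ C = {2, 12, 27}

A ∩ B ∩ C = {2, 12, 27}


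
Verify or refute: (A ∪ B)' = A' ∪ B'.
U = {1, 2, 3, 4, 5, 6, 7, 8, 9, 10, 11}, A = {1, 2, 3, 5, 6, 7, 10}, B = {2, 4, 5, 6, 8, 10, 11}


LHS: A ∪ B = {1, 2, 3, 4, 5, 6, 7, 8, 10, 11}
(A ∪ B)' = U \ (A ∪ B) = {9}
A' = {4, 8, 9, 11}, B' = {1, 3, 7, 9}
Claimed RHS: A' ∪ B' = {1, 3, 4, 7, 8, 9, 11}
Identity is INVALID: LHS = {9} but the RHS claimed here equals {1, 3, 4, 7, 8, 9, 11}. The correct form is (A ∪ B)' = A' ∩ B'.

Identity is invalid: (A ∪ B)' = {9} but A' ∪ B' = {1, 3, 4, 7, 8, 9, 11}. The correct De Morgan law is (A ∪ B)' = A' ∩ B'.


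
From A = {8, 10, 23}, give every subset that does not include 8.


A subset of A that omits 8 is a subset of A \ {8}, so there are 2^(n-1) = 2^2 = 4 of them.
Subsets excluding 8: ∅, {10}, {23}, {10, 23}

Subsets excluding 8 (4 total): ∅, {10}, {23}, {10, 23}


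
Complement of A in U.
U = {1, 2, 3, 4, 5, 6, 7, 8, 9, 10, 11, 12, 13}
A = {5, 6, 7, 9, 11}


Aᶜ = U \ A = elements in U but not in A
U = {1, 2, 3, 4, 5, 6, 7, 8, 9, 10, 11, 12, 13}
A = {5, 6, 7, 9, 11}
Aᶜ = {1, 2, 3, 4, 8, 10, 12, 13}

Aᶜ = {1, 2, 3, 4, 8, 10, 12, 13}


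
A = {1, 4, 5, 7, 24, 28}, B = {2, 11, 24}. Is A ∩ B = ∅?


Disjoint means A ∩ B = ∅.
A ∩ B = {24}
A ∩ B ≠ ∅, so A and B are NOT disjoint.

No, A and B are not disjoint (A ∩ B = {24})


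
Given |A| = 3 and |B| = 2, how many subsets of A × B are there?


A relation from A to B is any subset of A × B.
|A × B| = 3 × 2 = 6
# relations = 2^|A × B| = 2^6 = 64

Number of relations = 64


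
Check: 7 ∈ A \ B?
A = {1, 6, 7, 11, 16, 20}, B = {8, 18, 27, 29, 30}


A = {1, 6, 7, 11, 16, 20}, B = {8, 18, 27, 29, 30}
A \ B = elements in A but not in B
A \ B = {1, 6, 7, 11, 16, 20}
Checking if 7 ∈ A \ B
7 is in A \ B → True

7 ∈ A \ B


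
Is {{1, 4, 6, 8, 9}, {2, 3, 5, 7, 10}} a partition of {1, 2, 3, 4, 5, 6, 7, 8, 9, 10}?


A partition requires: (1) non-empty parts, (2) pairwise disjoint, (3) union = U
Parts: {1, 4, 6, 8, 9}, {2, 3, 5, 7, 10}
Union of parts: {1, 2, 3, 4, 5, 6, 7, 8, 9, 10}
U = {1, 2, 3, 4, 5, 6, 7, 8, 9, 10}
All non-empty? True
Pairwise disjoint? True
Covers U? True

Yes, valid partition


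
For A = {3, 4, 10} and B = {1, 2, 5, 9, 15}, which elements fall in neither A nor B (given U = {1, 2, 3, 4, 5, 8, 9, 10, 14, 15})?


A = {3, 4, 10}
B = {1, 2, 5, 9, 15}
Region: in neither A nor B (given U = {1, 2, 3, 4, 5, 8, 9, 10, 14, 15})
Elements: {8, 14}

Elements in neither A nor B (given U = {1, 2, 3, 4, 5, 8, 9, 10, 14, 15}): {8, 14}


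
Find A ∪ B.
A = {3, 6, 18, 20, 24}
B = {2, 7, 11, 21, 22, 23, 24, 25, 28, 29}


A ∪ B = all elements in A or B (or both)
A = {3, 6, 18, 20, 24}
B = {2, 7, 11, 21, 22, 23, 24, 25, 28, 29}
A ∪ B = {2, 3, 6, 7, 11, 18, 20, 21, 22, 23, 24, 25, 28, 29}

A ∪ B = {2, 3, 6, 7, 11, 18, 20, 21, 22, 23, 24, 25, 28, 29}


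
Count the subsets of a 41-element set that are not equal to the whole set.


Total subsets = 2^n = 2^41 = 2199023255552
Proper subsets exclude the set itself: 2^n - 1
= 2199023255552 - 1
= 2199023255551

Number of proper subsets = 2199023255551


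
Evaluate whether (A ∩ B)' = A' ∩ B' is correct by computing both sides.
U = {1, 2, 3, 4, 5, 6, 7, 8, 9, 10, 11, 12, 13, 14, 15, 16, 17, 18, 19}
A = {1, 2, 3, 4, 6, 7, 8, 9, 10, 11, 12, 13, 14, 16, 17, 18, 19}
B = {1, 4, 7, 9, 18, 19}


LHS: A ∩ B = {1, 4, 7, 9, 18, 19}
(A ∩ B)' = U \ (A ∩ B) = {2, 3, 5, 6, 8, 10, 11, 12, 13, 14, 15, 16, 17}
A' = {5, 15}, B' = {2, 3, 5, 6, 8, 10, 11, 12, 13, 14, 15, 16, 17}
Claimed RHS: A' ∩ B' = {5, 15}
Identity is INVALID: LHS = {2, 3, 5, 6, 8, 10, 11, 12, 13, 14, 15, 16, 17} but the RHS claimed here equals {5, 15}. The correct form is (A ∩ B)' = A' ∪ B'.

Identity is invalid: (A ∩ B)' = {2, 3, 5, 6, 8, 10, 11, 12, 13, 14, 15, 16, 17} but A' ∩ B' = {5, 15}. The correct De Morgan law is (A ∩ B)' = A' ∪ B'.


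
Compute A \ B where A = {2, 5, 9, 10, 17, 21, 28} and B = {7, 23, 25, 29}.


A \ B = elements in A but not in B
A = {2, 5, 9, 10, 17, 21, 28}
B = {7, 23, 25, 29}
Remove from A any elements in B
A \ B = {2, 5, 9, 10, 17, 21, 28}

A \ B = {2, 5, 9, 10, 17, 21, 28}


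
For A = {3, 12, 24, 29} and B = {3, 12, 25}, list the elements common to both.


A ∩ B = elements in both A and B
A = {3, 12, 24, 29}
B = {3, 12, 25}
A ∩ B = {3, 12}

A ∩ B = {3, 12}


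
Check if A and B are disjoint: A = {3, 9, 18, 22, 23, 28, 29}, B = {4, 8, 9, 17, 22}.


Disjoint means A ∩ B = ∅.
A ∩ B = {9, 22}
A ∩ B ≠ ∅, so A and B are NOT disjoint.

No, A and B are not disjoint (A ∩ B = {9, 22})


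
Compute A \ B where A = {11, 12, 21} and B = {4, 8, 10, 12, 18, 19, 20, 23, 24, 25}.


A \ B = elements in A but not in B
A = {11, 12, 21}
B = {4, 8, 10, 12, 18, 19, 20, 23, 24, 25}
Remove from A any elements in B
A \ B = {11, 21}

A \ B = {11, 21}


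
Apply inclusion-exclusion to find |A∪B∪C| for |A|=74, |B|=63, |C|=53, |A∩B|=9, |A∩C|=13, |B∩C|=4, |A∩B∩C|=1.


|A∪B∪C| = |A|+|B|+|C| - |A∩B|-|A∩C|-|B∩C| + |A∩B∩C|
= 74+63+53 - 9-13-4 + 1
= 190 - 26 + 1
= 165

|A ∪ B ∪ C| = 165


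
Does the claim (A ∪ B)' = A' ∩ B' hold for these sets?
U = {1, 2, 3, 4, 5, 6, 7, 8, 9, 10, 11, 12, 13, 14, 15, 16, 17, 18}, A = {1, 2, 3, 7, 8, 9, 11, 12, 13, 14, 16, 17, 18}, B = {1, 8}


LHS: A ∪ B = {1, 2, 3, 7, 8, 9, 11, 12, 13, 14, 16, 17, 18}
(A ∪ B)' = U \ (A ∪ B) = {4, 5, 6, 10, 15}
A' = {4, 5, 6, 10, 15}, B' = {2, 3, 4, 5, 6, 7, 9, 10, 11, 12, 13, 14, 15, 16, 17, 18}
Claimed RHS: A' ∩ B' = {4, 5, 6, 10, 15}
Identity is VALID: LHS = RHS = {4, 5, 6, 10, 15} ✓

Identity is valid. (A ∪ B)' = A' ∩ B' = {4, 5, 6, 10, 15}


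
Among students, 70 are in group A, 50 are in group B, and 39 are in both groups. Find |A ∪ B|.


|A ∪ B| = |A| + |B| - |A ∩ B|
= 70 + 50 - 39
= 81

|A ∪ B| = 81


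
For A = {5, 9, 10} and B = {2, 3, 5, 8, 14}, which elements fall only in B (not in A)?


A = {5, 9, 10}
B = {2, 3, 5, 8, 14}
Region: only in B (not in A)
Elements: {2, 3, 8, 14}

Elements only in B (not in A): {2, 3, 8, 14}


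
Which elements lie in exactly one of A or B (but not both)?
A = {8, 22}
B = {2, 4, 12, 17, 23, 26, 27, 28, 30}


A △ B = (A \ B) ∪ (B \ A) = elements in exactly one of A or B
A \ B = {8, 22}
B \ A = {2, 4, 12, 17, 23, 26, 27, 28, 30}
A △ B = {2, 4, 8, 12, 17, 22, 23, 26, 27, 28, 30}

A △ B = {2, 4, 8, 12, 17, 22, 23, 26, 27, 28, 30}


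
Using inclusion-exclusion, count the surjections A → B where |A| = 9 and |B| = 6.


n = |A| = 9, k = |B| = 6. Surjections via inclusion-exclusion:
S(n,k) = Σ(-1)^i × C(k,i) × (k-i)^n, i=0 to k
i=0: (-1)^0×C(6,0)×6^9 = 10077696
i=1: (-1)^1×C(6,1)×5^9 = -11718750
i=2: (-1)^2×C(6,2)×4^9 = 3932160
i=3: (-1)^3×C(6,3)×3^9 = -393660
i=4: (-1)^4×C(6,4)×2^9 = 7680
i=5: (-1)^5×C(6,5)×1^9 = -6
i=6: (-1)^6×C(6,6)×0^9 = 0
Total = 1905120

Number of surjections = 1905120


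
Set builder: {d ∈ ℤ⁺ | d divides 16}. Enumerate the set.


Checking each candidate:
Condition: positive divisors of 16
Result = {1, 2, 4, 8, 16}

{1, 2, 4, 8, 16}


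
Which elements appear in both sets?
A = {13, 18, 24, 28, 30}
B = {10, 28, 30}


A ∩ B = elements in both A and B
A = {13, 18, 24, 28, 30}
B = {10, 28, 30}
A ∩ B = {28, 30}

A ∩ B = {28, 30}


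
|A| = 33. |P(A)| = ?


Number of subsets = 2^n
= 2^33
= 8589934592

|P(A)| = 8589934592


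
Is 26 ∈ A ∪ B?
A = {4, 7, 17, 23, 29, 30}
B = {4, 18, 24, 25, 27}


A = {4, 7, 17, 23, 29, 30}, B = {4, 18, 24, 25, 27}
A ∪ B = all elements in A or B
A ∪ B = {4, 7, 17, 18, 23, 24, 25, 27, 29, 30}
Checking if 26 ∈ A ∪ B
26 is not in A ∪ B → False

26 ∉ A ∪ B


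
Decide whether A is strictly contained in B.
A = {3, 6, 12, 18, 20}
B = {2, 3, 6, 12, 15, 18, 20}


A ⊂ B requires: A ⊆ B AND A ≠ B.
A ⊆ B? Yes
A = B? No
A ⊂ B: Yes (A is a proper subset of B)

Yes, A ⊂ B


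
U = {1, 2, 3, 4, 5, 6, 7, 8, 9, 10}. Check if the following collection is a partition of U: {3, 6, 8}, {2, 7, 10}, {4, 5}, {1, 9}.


A partition requires: (1) non-empty parts, (2) pairwise disjoint, (3) union = U
Parts: {3, 6, 8}, {2, 7, 10}, {4, 5}, {1, 9}
Union of parts: {1, 2, 3, 4, 5, 6, 7, 8, 9, 10}
U = {1, 2, 3, 4, 5, 6, 7, 8, 9, 10}
All non-empty? True
Pairwise disjoint? True
Covers U? True

Yes, valid partition


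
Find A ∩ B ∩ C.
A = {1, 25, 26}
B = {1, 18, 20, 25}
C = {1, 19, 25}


A ∩ B = {1, 25}
(A ∩ B) ∩ C = {1, 25}

A ∩ B ∩ C = {1, 25}


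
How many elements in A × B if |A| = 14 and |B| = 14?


|A × B| = |A| × |B|
= 14 × 14
= 196

|A × B| = 196


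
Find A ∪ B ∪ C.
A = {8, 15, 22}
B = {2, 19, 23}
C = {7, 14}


A ∪ B = {2, 8, 15, 19, 22, 23}
(A ∪ B) ∪ C = {2, 7, 8, 14, 15, 19, 22, 23}

A ∪ B ∪ C = {2, 7, 8, 14, 15, 19, 22, 23}


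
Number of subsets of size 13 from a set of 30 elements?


C(n,k) = n! / (k!(n-k)!)
C(30,13) = 30! / (13!17!)
= 119759850

C(30,13) = 119759850


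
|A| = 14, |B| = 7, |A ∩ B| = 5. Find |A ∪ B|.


|A ∪ B| = |A| + |B| - |A ∩ B|
= 14 + 7 - 5
= 16

|A ∪ B| = 16


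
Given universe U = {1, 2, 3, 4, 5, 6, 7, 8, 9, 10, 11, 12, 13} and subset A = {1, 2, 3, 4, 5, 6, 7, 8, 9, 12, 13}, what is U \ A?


Aᶜ = U \ A = elements in U but not in A
U = {1, 2, 3, 4, 5, 6, 7, 8, 9, 10, 11, 12, 13}
A = {1, 2, 3, 4, 5, 6, 7, 8, 9, 12, 13}
Aᶜ = {10, 11}

Aᶜ = {10, 11}


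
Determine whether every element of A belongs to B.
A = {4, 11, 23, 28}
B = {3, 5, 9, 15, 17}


A ⊆ B means every element of A is in B.
Elements in A not in B: {4, 11, 23, 28}
So A ⊄ B.

No, A ⊄ B


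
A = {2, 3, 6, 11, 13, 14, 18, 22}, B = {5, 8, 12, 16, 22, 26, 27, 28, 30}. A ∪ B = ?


A ∪ B = all elements in A or B (or both)
A = {2, 3, 6, 11, 13, 14, 18, 22}
B = {5, 8, 12, 16, 22, 26, 27, 28, 30}
A ∪ B = {2, 3, 5, 6, 8, 11, 12, 13, 14, 16, 18, 22, 26, 27, 28, 30}

A ∪ B = {2, 3, 5, 6, 8, 11, 12, 13, 14, 16, 18, 22, 26, 27, 28, 30}


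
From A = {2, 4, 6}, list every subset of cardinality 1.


|A| = 3, so A has C(3,1) = 3 subsets of size 1.
Enumerate by choosing 1 elements from A at a time:
{2}, {4}, {6}

1-element subsets (3 total): {2}, {4}, {6}


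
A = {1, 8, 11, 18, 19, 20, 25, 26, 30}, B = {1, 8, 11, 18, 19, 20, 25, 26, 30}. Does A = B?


Two sets are equal iff they have exactly the same elements.
A = {1, 8, 11, 18, 19, 20, 25, 26, 30}
B = {1, 8, 11, 18, 19, 20, 25, 26, 30}
Same elements → A = B

Yes, A = B


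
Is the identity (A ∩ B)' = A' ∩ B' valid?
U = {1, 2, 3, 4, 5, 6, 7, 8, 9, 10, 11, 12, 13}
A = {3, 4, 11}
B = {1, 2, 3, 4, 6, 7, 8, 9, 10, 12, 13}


LHS: A ∩ B = {3, 4}
(A ∩ B)' = U \ (A ∩ B) = {1, 2, 5, 6, 7, 8, 9, 10, 11, 12, 13}
A' = {1, 2, 5, 6, 7, 8, 9, 10, 12, 13}, B' = {5, 11}
Claimed RHS: A' ∩ B' = {5}
Identity is INVALID: LHS = {1, 2, 5, 6, 7, 8, 9, 10, 11, 12, 13} but the RHS claimed here equals {5}. The correct form is (A ∩ B)' = A' ∪ B'.

Identity is invalid: (A ∩ B)' = {1, 2, 5, 6, 7, 8, 9, 10, 11, 12, 13} but A' ∩ B' = {5}. The correct De Morgan law is (A ∩ B)' = A' ∪ B'.


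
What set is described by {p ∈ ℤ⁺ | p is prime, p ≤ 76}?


Checking each candidate:
Condition: primes ≤ 76
Result = {2, 3, 5, 7, 11, 13, 17, 19, 23, 29, 31, 37, 41, 43, 47, 53, 59, 61, 67, 71, 73}

{2, 3, 5, 7, 11, 13, 17, 19, 23, 29, 31, 37, 41, 43, 47, 53, 59, 61, 67, 71, 73}


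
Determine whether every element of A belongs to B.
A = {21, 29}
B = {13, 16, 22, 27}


A ⊆ B means every element of A is in B.
Elements in A not in B: {21, 29}
So A ⊄ B.

No, A ⊄ B


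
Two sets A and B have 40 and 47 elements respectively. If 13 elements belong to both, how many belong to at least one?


|A ∪ B| = |A| + |B| - |A ∩ B|
= 40 + 47 - 13
= 74

|A ∪ B| = 74


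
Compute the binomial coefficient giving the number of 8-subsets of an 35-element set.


C(n,k) = n! / (k!(n-k)!)
C(35,8) = 35! / (8!27!)
= 23535820

C(35,8) = 23535820


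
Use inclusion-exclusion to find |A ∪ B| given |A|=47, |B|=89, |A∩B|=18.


|A ∪ B| = |A| + |B| - |A ∩ B|
= 47 + 89 - 18
= 118

|A ∪ B| = 118


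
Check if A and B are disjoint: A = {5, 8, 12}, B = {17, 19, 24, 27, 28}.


Disjoint means A ∩ B = ∅.
A ∩ B = ∅
A ∩ B = ∅, so A and B are disjoint.

Yes, A and B are disjoint


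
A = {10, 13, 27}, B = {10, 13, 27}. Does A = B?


Two sets are equal iff they have exactly the same elements.
A = {10, 13, 27}
B = {10, 13, 27}
Same elements → A = B

Yes, A = B


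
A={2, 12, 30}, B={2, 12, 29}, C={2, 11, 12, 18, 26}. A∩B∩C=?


A ∩ B = {2, 12}
(A ∩ B) ∩ C = {2, 12}

A ∩ B ∩ C = {2, 12}


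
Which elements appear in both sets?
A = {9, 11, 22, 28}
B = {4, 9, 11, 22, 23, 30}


A ∩ B = elements in both A and B
A = {9, 11, 22, 28}
B = {4, 9, 11, 22, 23, 30}
A ∩ B = {9, 11, 22}

A ∩ B = {9, 11, 22}


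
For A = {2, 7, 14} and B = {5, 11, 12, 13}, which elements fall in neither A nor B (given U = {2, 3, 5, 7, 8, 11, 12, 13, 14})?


A = {2, 7, 14}
B = {5, 11, 12, 13}
Region: in neither A nor B (given U = {2, 3, 5, 7, 8, 11, 12, 13, 14})
Elements: {3, 8}

Elements in neither A nor B (given U = {2, 3, 5, 7, 8, 11, 12, 13, 14}): {3, 8}


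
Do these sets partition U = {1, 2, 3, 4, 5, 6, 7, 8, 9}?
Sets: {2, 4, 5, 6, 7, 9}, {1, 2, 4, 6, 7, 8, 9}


A partition requires: (1) non-empty parts, (2) pairwise disjoint, (3) union = U
Parts: {2, 4, 5, 6, 7, 9}, {1, 2, 4, 6, 7, 8, 9}
Union of parts: {1, 2, 4, 5, 6, 7, 8, 9}
U = {1, 2, 3, 4, 5, 6, 7, 8, 9}
All non-empty? True
Pairwise disjoint? False
Covers U? False

No, not a valid partition


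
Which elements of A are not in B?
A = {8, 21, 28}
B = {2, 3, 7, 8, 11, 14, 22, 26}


A \ B = elements in A but not in B
A = {8, 21, 28}
B = {2, 3, 7, 8, 11, 14, 22, 26}
Remove from A any elements in B
A \ B = {21, 28}

A \ B = {21, 28}


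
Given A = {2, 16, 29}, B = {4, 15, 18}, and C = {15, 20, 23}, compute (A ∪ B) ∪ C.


A ∪ B = {2, 4, 15, 16, 18, 29}
(A ∪ B) ∪ C = {2, 4, 15, 16, 18, 20, 23, 29}

A ∪ B ∪ C = {2, 4, 15, 16, 18, 20, 23, 29}


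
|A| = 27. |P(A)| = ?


Number of subsets = 2^n
= 2^27
= 134217728

|P(A)| = 134217728


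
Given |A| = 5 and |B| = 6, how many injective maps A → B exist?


An injection sends each of |A| = 5 inputs to a distinct output in B.
# injections = |B|·(|B|-1)·…·(|B|-|A|+1) = 6! / (6 - 5)!
= 6 × 5 × 4 × 3 × 2
= 720

Number of injections = 720


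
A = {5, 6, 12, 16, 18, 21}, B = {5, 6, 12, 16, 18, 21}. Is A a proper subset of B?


A ⊂ B requires: A ⊆ B AND A ≠ B.
A ⊆ B? Yes
A = B? Yes
A = B, so A is not a PROPER subset.

No, A is not a proper subset of B


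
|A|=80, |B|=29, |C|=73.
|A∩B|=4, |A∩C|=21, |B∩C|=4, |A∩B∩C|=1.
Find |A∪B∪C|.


|A∪B∪C| = |A|+|B|+|C| - |A∩B|-|A∩C|-|B∩C| + |A∩B∩C|
= 80+29+73 - 4-21-4 + 1
= 182 - 29 + 1
= 154

|A ∪ B ∪ C| = 154


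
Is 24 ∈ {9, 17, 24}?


A = {9, 17, 24}
Checking if 24 is in A
24 is in A → True

24 ∈ A


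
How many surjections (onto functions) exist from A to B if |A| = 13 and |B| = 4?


n = |A| = 13, k = |B| = 4. Surjections via inclusion-exclusion:
S(n,k) = Σ(-1)^i × C(k,i) × (k-i)^n, i=0 to k
i=0: (-1)^0×C(4,0)×4^13 = 67108864
i=1: (-1)^1×C(4,1)×3^13 = -6377292
i=2: (-1)^2×C(4,2)×2^13 = 49152
i=3: (-1)^3×C(4,3)×1^13 = -4
i=4: (-1)^4×C(4,4)×0^13 = 0
Total = 60780720

Number of surjections = 60780720


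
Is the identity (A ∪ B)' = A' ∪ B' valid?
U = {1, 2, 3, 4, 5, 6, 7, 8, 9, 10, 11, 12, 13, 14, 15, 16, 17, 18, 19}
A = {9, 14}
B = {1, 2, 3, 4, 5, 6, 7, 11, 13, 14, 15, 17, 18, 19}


LHS: A ∪ B = {1, 2, 3, 4, 5, 6, 7, 9, 11, 13, 14, 15, 17, 18, 19}
(A ∪ B)' = U \ (A ∪ B) = {8, 10, 12, 16}
A' = {1, 2, 3, 4, 5, 6, 7, 8, 10, 11, 12, 13, 15, 16, 17, 18, 19}, B' = {8, 9, 10, 12, 16}
Claimed RHS: A' ∪ B' = {1, 2, 3, 4, 5, 6, 7, 8, 9, 10, 11, 12, 13, 15, 16, 17, 18, 19}
Identity is INVALID: LHS = {8, 10, 12, 16} but the RHS claimed here equals {1, 2, 3, 4, 5, 6, 7, 8, 9, 10, 11, 12, 13, 15, 16, 17, 18, 19}. The correct form is (A ∪ B)' = A' ∩ B'.

Identity is invalid: (A ∪ B)' = {8, 10, 12, 16} but A' ∪ B' = {1, 2, 3, 4, 5, 6, 7, 8, 9, 10, 11, 12, 13, 15, 16, 17, 18, 19}. The correct De Morgan law is (A ∪ B)' = A' ∩ B'.


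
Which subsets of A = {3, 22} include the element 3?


A subset of A contains 3 iff the remaining 1 elements form any subset of A \ {3}.
Count: 2^(n-1) = 2^1 = 2
Subsets containing 3: {3}, {3, 22}

Subsets containing 3 (2 total): {3}, {3, 22}


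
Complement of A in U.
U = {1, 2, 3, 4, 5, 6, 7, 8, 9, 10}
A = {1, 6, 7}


Aᶜ = U \ A = elements in U but not in A
U = {1, 2, 3, 4, 5, 6, 7, 8, 9, 10}
A = {1, 6, 7}
Aᶜ = {2, 3, 4, 5, 8, 9, 10}

Aᶜ = {2, 3, 4, 5, 8, 9, 10}


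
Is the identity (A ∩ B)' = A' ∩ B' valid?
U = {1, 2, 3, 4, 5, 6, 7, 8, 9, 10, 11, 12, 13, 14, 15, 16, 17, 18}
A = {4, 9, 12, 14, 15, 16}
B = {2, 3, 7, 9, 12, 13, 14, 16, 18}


LHS: A ∩ B = {9, 12, 14, 16}
(A ∩ B)' = U \ (A ∩ B) = {1, 2, 3, 4, 5, 6, 7, 8, 10, 11, 13, 15, 17, 18}
A' = {1, 2, 3, 5, 6, 7, 8, 10, 11, 13, 17, 18}, B' = {1, 4, 5, 6, 8, 10, 11, 15, 17}
Claimed RHS: A' ∩ B' = {1, 5, 6, 8, 10, 11, 17}
Identity is INVALID: LHS = {1, 2, 3, 4, 5, 6, 7, 8, 10, 11, 13, 15, 17, 18} but the RHS claimed here equals {1, 5, 6, 8, 10, 11, 17}. The correct form is (A ∩ B)' = A' ∪ B'.

Identity is invalid: (A ∩ B)' = {1, 2, 3, 4, 5, 6, 7, 8, 10, 11, 13, 15, 17, 18} but A' ∩ B' = {1, 5, 6, 8, 10, 11, 17}. The correct De Morgan law is (A ∩ B)' = A' ∪ B'.


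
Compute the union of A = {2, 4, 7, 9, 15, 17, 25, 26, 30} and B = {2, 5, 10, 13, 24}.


A ∪ B = all elements in A or B (or both)
A = {2, 4, 7, 9, 15, 17, 25, 26, 30}
B = {2, 5, 10, 13, 24}
A ∪ B = {2, 4, 5, 7, 9, 10, 13, 15, 17, 24, 25, 26, 30}

A ∪ B = {2, 4, 5, 7, 9, 10, 13, 15, 17, 24, 25, 26, 30}


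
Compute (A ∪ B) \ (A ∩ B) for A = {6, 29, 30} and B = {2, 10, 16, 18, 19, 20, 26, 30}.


A △ B = (A \ B) ∪ (B \ A) = elements in exactly one of A or B
A \ B = {6, 29}
B \ A = {2, 10, 16, 18, 19, 20, 26}
A △ B = {2, 6, 10, 16, 18, 19, 20, 26, 29}

A △ B = {2, 6, 10, 16, 18, 19, 20, 26, 29}


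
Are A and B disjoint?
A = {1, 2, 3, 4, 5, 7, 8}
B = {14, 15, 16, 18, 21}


Disjoint means A ∩ B = ∅.
A ∩ B = ∅
A ∩ B = ∅, so A and B are disjoint.

Yes, A and B are disjoint


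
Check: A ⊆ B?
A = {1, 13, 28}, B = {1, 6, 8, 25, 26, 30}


A ⊆ B means every element of A is in B.
Elements in A not in B: {13, 28}
So A ⊄ B.

No, A ⊄ B


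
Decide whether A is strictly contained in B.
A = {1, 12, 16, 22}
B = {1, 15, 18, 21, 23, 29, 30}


A ⊂ B requires: A ⊆ B AND A ≠ B.
A ⊆ B? No
A ⊄ B, so A is not a proper subset.

No, A is not a proper subset of B


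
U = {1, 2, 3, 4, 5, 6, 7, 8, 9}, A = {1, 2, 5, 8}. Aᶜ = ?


Aᶜ = U \ A = elements in U but not in A
U = {1, 2, 3, 4, 5, 6, 7, 8, 9}
A = {1, 2, 5, 8}
Aᶜ = {3, 4, 6, 7, 9}

Aᶜ = {3, 4, 6, 7, 9}


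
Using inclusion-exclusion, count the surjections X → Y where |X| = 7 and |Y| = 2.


n = |X| = 7, k = |Y| = 2. Surjections via inclusion-exclusion:
S(n,k) = Σ(-1)^i × C(k,i) × (k-i)^n, i=0 to k
i=0: (-1)^0×C(2,0)×2^7 = 128
i=1: (-1)^1×C(2,1)×1^7 = -2
i=2: (-1)^2×C(2,2)×0^7 = 0
Total = 126

Number of surjections = 126


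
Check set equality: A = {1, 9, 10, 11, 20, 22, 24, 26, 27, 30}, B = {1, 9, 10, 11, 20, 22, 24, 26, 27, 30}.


Two sets are equal iff they have exactly the same elements.
A = {1, 9, 10, 11, 20, 22, 24, 26, 27, 30}
B = {1, 9, 10, 11, 20, 22, 24, 26, 27, 30}
Same elements → A = B

Yes, A = B


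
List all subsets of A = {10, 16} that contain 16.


A subset of A contains 16 iff the remaining 1 elements form any subset of A \ {16}.
Count: 2^(n-1) = 2^1 = 2
Subsets containing 16: {16}, {10, 16}

Subsets containing 16 (2 total): {16}, {10, 16}


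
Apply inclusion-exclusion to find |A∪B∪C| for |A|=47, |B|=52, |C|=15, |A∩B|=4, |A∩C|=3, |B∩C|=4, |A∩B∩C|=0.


|A∪B∪C| = |A|+|B|+|C| - |A∩B|-|A∩C|-|B∩C| + |A∩B∩C|
= 47+52+15 - 4-3-4 + 0
= 114 - 11 + 0
= 103

|A ∪ B ∪ C| = 103


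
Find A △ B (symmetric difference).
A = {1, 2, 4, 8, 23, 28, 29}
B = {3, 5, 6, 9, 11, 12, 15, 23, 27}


A △ B = (A \ B) ∪ (B \ A) = elements in exactly one of A or B
A \ B = {1, 2, 4, 8, 28, 29}
B \ A = {3, 5, 6, 9, 11, 12, 15, 27}
A △ B = {1, 2, 3, 4, 5, 6, 8, 9, 11, 12, 15, 27, 28, 29}

A △ B = {1, 2, 3, 4, 5, 6, 8, 9, 11, 12, 15, 27, 28, 29}


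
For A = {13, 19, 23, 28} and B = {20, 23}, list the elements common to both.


A ∩ B = elements in both A and B
A = {13, 19, 23, 28}
B = {20, 23}
A ∩ B = {23}

A ∩ B = {23}


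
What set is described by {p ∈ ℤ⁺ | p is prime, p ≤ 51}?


Checking each candidate:
Condition: primes ≤ 51
Result = {2, 3, 5, 7, 11, 13, 17, 19, 23, 29, 31, 37, 41, 43, 47}

{2, 3, 5, 7, 11, 13, 17, 19, 23, 29, 31, 37, 41, 43, 47}


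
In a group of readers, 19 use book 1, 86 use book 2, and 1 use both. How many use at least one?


|A ∪ B| = |A| + |B| - |A ∩ B|
= 19 + 86 - 1
= 104

|A ∪ B| = 104


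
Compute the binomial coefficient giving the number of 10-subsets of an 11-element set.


C(n,k) = n! / (k!(n-k)!)
C(11,10) = 11! / (10!1!)
= 11

C(11,10) = 11


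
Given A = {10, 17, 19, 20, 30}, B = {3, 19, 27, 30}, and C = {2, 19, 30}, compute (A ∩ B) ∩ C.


A ∩ B = {19, 30}
(A ∩ B) ∩ C = {19, 30}

A ∩ B ∩ C = {19, 30}


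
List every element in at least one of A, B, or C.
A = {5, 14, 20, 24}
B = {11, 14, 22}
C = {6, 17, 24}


A ∪ B = {5, 11, 14, 20, 22, 24}
(A ∪ B) ∪ C = {5, 6, 11, 14, 17, 20, 22, 24}

A ∪ B ∪ C = {5, 6, 11, 14, 17, 20, 22, 24}


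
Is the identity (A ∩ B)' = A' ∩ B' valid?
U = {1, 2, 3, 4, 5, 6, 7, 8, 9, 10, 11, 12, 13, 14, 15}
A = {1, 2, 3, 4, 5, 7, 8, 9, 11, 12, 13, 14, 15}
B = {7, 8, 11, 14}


LHS: A ∩ B = {7, 8, 11, 14}
(A ∩ B)' = U \ (A ∩ B) = {1, 2, 3, 4, 5, 6, 9, 10, 12, 13, 15}
A' = {6, 10}, B' = {1, 2, 3, 4, 5, 6, 9, 10, 12, 13, 15}
Claimed RHS: A' ∩ B' = {6, 10}
Identity is INVALID: LHS = {1, 2, 3, 4, 5, 6, 9, 10, 12, 13, 15} but the RHS claimed here equals {6, 10}. The correct form is (A ∩ B)' = A' ∪ B'.

Identity is invalid: (A ∩ B)' = {1, 2, 3, 4, 5, 6, 9, 10, 12, 13, 15} but A' ∩ B' = {6, 10}. The correct De Morgan law is (A ∩ B)' = A' ∪ B'.


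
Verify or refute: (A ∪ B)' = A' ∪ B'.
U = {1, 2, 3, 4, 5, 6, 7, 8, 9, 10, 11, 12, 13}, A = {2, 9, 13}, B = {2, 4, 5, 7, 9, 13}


LHS: A ∪ B = {2, 4, 5, 7, 9, 13}
(A ∪ B)' = U \ (A ∪ B) = {1, 3, 6, 8, 10, 11, 12}
A' = {1, 3, 4, 5, 6, 7, 8, 10, 11, 12}, B' = {1, 3, 6, 8, 10, 11, 12}
Claimed RHS: A' ∪ B' = {1, 3, 4, 5, 6, 7, 8, 10, 11, 12}
Identity is INVALID: LHS = {1, 3, 6, 8, 10, 11, 12} but the RHS claimed here equals {1, 3, 4, 5, 6, 7, 8, 10, 11, 12}. The correct form is (A ∪ B)' = A' ∩ B'.

Identity is invalid: (A ∪ B)' = {1, 3, 6, 8, 10, 11, 12} but A' ∪ B' = {1, 3, 4, 5, 6, 7, 8, 10, 11, 12}. The correct De Morgan law is (A ∪ B)' = A' ∩ B'.


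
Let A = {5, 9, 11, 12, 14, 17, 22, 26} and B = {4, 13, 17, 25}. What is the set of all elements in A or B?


A ∪ B = all elements in A or B (or both)
A = {5, 9, 11, 12, 14, 17, 22, 26}
B = {4, 13, 17, 25}
A ∪ B = {4, 5, 9, 11, 12, 13, 14, 17, 22, 25, 26}

A ∪ B = {4, 5, 9, 11, 12, 13, 14, 17, 22, 25, 26}


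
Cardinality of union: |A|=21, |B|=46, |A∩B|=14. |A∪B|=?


|A ∪ B| = |A| + |B| - |A ∩ B|
= 21 + 46 - 14
= 53

|A ∪ B| = 53


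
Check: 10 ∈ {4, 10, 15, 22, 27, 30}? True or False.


A = {4, 10, 15, 22, 27, 30}
Checking if 10 is in A
10 is in A → True

10 ∈ A


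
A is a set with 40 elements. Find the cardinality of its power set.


Number of subsets = 2^n
= 2^40
= 1099511627776

|P(A)| = 1099511627776


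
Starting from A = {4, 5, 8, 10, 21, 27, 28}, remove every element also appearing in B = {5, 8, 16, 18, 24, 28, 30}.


A \ B = elements in A but not in B
A = {4, 5, 8, 10, 21, 27, 28}
B = {5, 8, 16, 18, 24, 28, 30}
Remove from A any elements in B
A \ B = {4, 10, 21, 27}

A \ B = {4, 10, 21, 27}


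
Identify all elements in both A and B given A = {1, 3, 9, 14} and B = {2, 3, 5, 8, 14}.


A = {1, 3, 9, 14}
B = {2, 3, 5, 8, 14}
Region: in both A and B
Elements: {3, 14}

Elements in both A and B: {3, 14}


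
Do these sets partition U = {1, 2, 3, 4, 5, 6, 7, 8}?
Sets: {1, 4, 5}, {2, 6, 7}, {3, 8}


A partition requires: (1) non-empty parts, (2) pairwise disjoint, (3) union = U
Parts: {1, 4, 5}, {2, 6, 7}, {3, 8}
Union of parts: {1, 2, 3, 4, 5, 6, 7, 8}
U = {1, 2, 3, 4, 5, 6, 7, 8}
All non-empty? True
Pairwise disjoint? True
Covers U? True

Yes, valid partition


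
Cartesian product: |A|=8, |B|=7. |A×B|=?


|A × B| = |A| × |B|
= 8 × 7
= 56

|A × B| = 56


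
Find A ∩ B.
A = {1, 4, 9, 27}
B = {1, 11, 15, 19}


A ∩ B = elements in both A and B
A = {1, 4, 9, 27}
B = {1, 11, 15, 19}
A ∩ B = {1}

A ∩ B = {1}


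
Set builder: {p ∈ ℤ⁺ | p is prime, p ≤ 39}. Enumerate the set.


Checking each candidate:
Condition: primes ≤ 39
Result = {2, 3, 5, 7, 11, 13, 17, 19, 23, 29, 31, 37}

{2, 3, 5, 7, 11, 13, 17, 19, 23, 29, 31, 37}


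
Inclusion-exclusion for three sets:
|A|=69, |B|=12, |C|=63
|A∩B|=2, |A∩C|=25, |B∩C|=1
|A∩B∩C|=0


|A∪B∪C| = |A|+|B|+|C| - |A∩B|-|A∩C|-|B∩C| + |A∩B∩C|
= 69+12+63 - 2-25-1 + 0
= 144 - 28 + 0
= 116

|A ∪ B ∪ C| = 116


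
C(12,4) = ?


C(n,k) = n! / (k!(n-k)!)
C(12,4) = 12! / (4!8!)
= 495

C(12,4) = 495


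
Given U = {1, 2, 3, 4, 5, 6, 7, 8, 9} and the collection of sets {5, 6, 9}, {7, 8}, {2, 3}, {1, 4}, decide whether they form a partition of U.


A partition requires: (1) non-empty parts, (2) pairwise disjoint, (3) union = U
Parts: {5, 6, 9}, {7, 8}, {2, 3}, {1, 4}
Union of parts: {1, 2, 3, 4, 5, 6, 7, 8, 9}
U = {1, 2, 3, 4, 5, 6, 7, 8, 9}
All non-empty? True
Pairwise disjoint? True
Covers U? True

Yes, valid partition


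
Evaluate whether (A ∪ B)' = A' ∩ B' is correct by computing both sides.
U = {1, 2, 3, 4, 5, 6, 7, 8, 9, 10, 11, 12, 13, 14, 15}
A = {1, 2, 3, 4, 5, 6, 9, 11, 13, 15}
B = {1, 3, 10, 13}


LHS: A ∪ B = {1, 2, 3, 4, 5, 6, 9, 10, 11, 13, 15}
(A ∪ B)' = U \ (A ∪ B) = {7, 8, 12, 14}
A' = {7, 8, 10, 12, 14}, B' = {2, 4, 5, 6, 7, 8, 9, 11, 12, 14, 15}
Claimed RHS: A' ∩ B' = {7, 8, 12, 14}
Identity is VALID: LHS = RHS = {7, 8, 12, 14} ✓

Identity is valid. (A ∪ B)' = A' ∩ B' = {7, 8, 12, 14}


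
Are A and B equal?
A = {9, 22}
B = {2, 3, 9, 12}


Two sets are equal iff they have exactly the same elements.
A = {9, 22}
B = {2, 3, 9, 12}
Differences: {2, 3, 12, 22}
A ≠ B

No, A ≠ B


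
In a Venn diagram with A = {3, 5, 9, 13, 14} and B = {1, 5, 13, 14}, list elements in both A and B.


A = {3, 5, 9, 13, 14}
B = {1, 5, 13, 14}
Region: in both A and B
Elements: {5, 13, 14}

Elements in both A and B: {5, 13, 14}


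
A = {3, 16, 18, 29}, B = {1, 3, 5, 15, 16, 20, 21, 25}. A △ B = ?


A △ B = (A \ B) ∪ (B \ A) = elements in exactly one of A or B
A \ B = {18, 29}
B \ A = {1, 5, 15, 20, 21, 25}
A △ B = {1, 5, 15, 18, 20, 21, 25, 29}

A △ B = {1, 5, 15, 18, 20, 21, 25, 29}


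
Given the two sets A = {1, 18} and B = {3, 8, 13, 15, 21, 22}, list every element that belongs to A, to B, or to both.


A ∪ B = all elements in A or B (or both)
A = {1, 18}
B = {3, 8, 13, 15, 21, 22}
A ∪ B = {1, 3, 8, 13, 15, 18, 21, 22}

A ∪ B = {1, 3, 8, 13, 15, 18, 21, 22}


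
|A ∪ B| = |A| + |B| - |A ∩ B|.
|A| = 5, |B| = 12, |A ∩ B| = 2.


|A ∪ B| = |A| + |B| - |A ∩ B|
= 5 + 12 - 2
= 15

|A ∪ B| = 15


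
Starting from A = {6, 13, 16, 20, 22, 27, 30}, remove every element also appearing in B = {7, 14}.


A \ B = elements in A but not in B
A = {6, 13, 16, 20, 22, 27, 30}
B = {7, 14}
Remove from A any elements in B
A \ B = {6, 13, 16, 20, 22, 27, 30}

A \ B = {6, 13, 16, 20, 22, 27, 30}


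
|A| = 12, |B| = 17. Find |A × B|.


|A × B| = |A| × |B|
= 12 × 17
= 204

|A × B| = 204


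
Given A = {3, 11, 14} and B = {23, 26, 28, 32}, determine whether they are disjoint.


Disjoint means A ∩ B = ∅.
A ∩ B = ∅
A ∩ B = ∅, so A and B are disjoint.

Yes, A and B are disjoint


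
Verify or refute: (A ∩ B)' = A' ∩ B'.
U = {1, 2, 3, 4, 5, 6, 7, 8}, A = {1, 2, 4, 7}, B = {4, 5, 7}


LHS: A ∩ B = {4, 7}
(A ∩ B)' = U \ (A ∩ B) = {1, 2, 3, 5, 6, 8}
A' = {3, 5, 6, 8}, B' = {1, 2, 3, 6, 8}
Claimed RHS: A' ∩ B' = {3, 6, 8}
Identity is INVALID: LHS = {1, 2, 3, 5, 6, 8} but the RHS claimed here equals {3, 6, 8}. The correct form is (A ∩ B)' = A' ∪ B'.

Identity is invalid: (A ∩ B)' = {1, 2, 3, 5, 6, 8} but A' ∩ B' = {3, 6, 8}. The correct De Morgan law is (A ∩ B)' = A' ∪ B'.


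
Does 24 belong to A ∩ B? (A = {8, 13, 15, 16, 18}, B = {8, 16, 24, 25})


A = {8, 13, 15, 16, 18}, B = {8, 16, 24, 25}
A ∩ B = elements in both A and B
A ∩ B = {8, 16}
Checking if 24 ∈ A ∩ B
24 is not in A ∩ B → False

24 ∉ A ∩ B
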